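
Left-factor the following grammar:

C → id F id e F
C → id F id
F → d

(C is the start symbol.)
C → id F id C'
C' → e F
C' → ε
F → d

Left-factoring transforms A → αβ₁ | αβ₂ into A → αA' and A' → β₁ | β₂
(α is the longest common prefix among the alternatives). Repeat until
no nonterminal has two alternatives with a common prefix.

Round 1: C has alternatives sharing prefix 'id F id'. Introduce C': C → id F id C'
  Add: C' → e F
  Add: C' → ε

No remaining common prefixes — done.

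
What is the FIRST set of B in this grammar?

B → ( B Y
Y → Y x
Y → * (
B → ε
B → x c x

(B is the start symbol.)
To compute FIRST(B), examine every production with B on the left-hand side, reading each right-hand side left to right until a non-nullable symbol is reached.

From B → ( B Y:
  - '(' is a terminal: add '(' and stop
From B → ε:
  - ε-production, so ε ∈ FIRST(B)
From B → x c x:
  - x is a terminal: add 'x' and stop

Collecting: FIRST(B) = { '(', 'x', ε }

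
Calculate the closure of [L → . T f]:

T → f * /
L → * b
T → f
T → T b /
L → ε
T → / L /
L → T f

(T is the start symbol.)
{ [L → . T f], [T → . / L /], [T → . T b /], [T → . f * /], [T → . f] }

To compute CLOSURE, for each item [A → α.Bβ] where B is a non-terminal, add [B → .γ] for all productions B → γ; repeat for the newly added items until nothing changes.

Start with: [L → . T f]
  [L → . T f] has the dot before T: add [T → . f * /], [T → . f], [T → . T b /], [T → . / L /]
No further items can be added.

CLOSURE = { [L → . T f], [T → . / L /], [T → . T b /], [T → . f * /], [T → . f] }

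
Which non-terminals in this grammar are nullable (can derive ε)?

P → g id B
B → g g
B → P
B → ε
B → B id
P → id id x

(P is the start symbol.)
{ 'B' }

ε-productions: B → ε
So B is immediately nullable.
No further non-terminal can be added: every production for the remaining non-terminals contains a terminal or a non-nullable non-terminal.
Nullable = { 'B' }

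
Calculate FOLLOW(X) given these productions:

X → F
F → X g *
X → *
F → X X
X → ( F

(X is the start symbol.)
X is the start symbol, so $ ∈ FOLLOW(X).
In F → X g *: X is followed by g '*', add FIRST(g '*') \ {ε} = { 'g' }
In F → X X: X is followed by X, add FIRST(X) \ {ε} = { '(', '*' }
In F → X X: X is at the end, add FOLLOW(F)

The FOLLOW sets referred to above (computed the same way, to a fixed point):
  FOLLOW(F) = { $, '(', '*', 'g' }

Taking the union: FOLLOW(X) = { $, '(', '*', 'g' }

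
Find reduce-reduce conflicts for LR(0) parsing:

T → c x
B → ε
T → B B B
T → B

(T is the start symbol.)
Yes — I1: [B → .] vs [T → B .]

Augment with T' → T and build the canonical LR(0) collection (I0 = CLOSURE({[T' → . T]}), then GOTO on every symbol after a dot until no new states appear). It has 7 states:
  I0: { [B → .], [T → . B B B], [T → . B], [T → . c x], [T' → . T] }  — shift, reduce
  I1: { [B → .], [T → B . B B], [T → B .] }  — 2 reduces
  I2: { [T' → T .] }  — accept
  I3: { [T → c . x] }  — shift
  I4: { [T → c x .] }  — reduce
  I5: { [B → .], [T → B B . B] }  — reduce
  I6: { [T → B B B .] }  — reduce

I1 contains complete items [B → .], [T → B .] — reduce-reduce conflict.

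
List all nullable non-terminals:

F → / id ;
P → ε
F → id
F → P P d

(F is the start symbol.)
{ 'P' }

A non-terminal is nullable if it can derive ε (the empty string): either it has an ε-production, or it has a production whose right-hand side consists entirely of nullable non-terminals.

ε-productions: P → ε
So P is immediately nullable.
No further non-terminal can be added: every production for the remaining non-terminals contains a terminal or a non-nullable non-terminal.
Nullable = { 'P' }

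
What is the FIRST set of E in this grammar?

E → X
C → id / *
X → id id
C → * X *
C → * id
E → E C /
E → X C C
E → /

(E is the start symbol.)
{ '/', 'id' }

To compute FIRST(E), examine every production with E on the left-hand side, reading each right-hand side left to right until a non-nullable symbol is reached.

FIRST sets of the other non-terminals involved (by the same procedure, iterated to a fixed point):
  FIRST(X) = { 'id' }

From E → X:
  - X is a non-terminal: add FIRST(X) \ {ε} = { 'id' }
    X is not nullable, so stop
From E → E C /:
  - E is the symbol being defined: contributes nothing new
    E is not nullable, so stop
From E → X C C:
  - X is a non-terminal: add FIRST(X) \ {ε} = { 'id' }
    X is not nullable, so stop
From E → /:
  - '/' is a terminal: add '/' and stop

Collecting: FIRST(E) = { '/', 'id' }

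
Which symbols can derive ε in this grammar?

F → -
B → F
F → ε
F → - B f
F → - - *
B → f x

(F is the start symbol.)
{ 'B', 'F' }

A non-terminal is nullable if it can derive ε (the empty string): either it has an ε-production, or it has a production whose right-hand side consists entirely of nullable non-terminals.

ε-productions: F → ε
So F is immediately nullable.
B → F: every symbol on the right is nullable, so B is nullable too.
Every non-terminal is now nullable.
Nullable = { 'B', 'F' }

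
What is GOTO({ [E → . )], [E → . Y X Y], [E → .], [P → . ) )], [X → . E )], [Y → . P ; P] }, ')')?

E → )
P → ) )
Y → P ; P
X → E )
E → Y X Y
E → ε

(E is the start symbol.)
{ [E → ) .], [P → ) . )] }

GOTO(I, ')') = CLOSURE({ [A → αX.β] : [A → α.Xβ] ∈ I, X = ')' })

Items with dot before ')', with the dot advanced:
  [E → . )] → [E → ) .]
  [P → . ) )] → [P → ) . )]
Closure adds nothing (no advanced item has the dot before a non-terminal).

GOTO = { [E → ) .], [P → ) . )] }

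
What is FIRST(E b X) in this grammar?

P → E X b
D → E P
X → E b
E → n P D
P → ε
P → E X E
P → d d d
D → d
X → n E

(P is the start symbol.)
FIRST sets of the non-terminals involved (from the grammar, by fixed-point iteration):
  FIRST(E) = { 'n' }

To compute FIRST(E b X), process the symbols left to right:
Symbol E is a non-terminal. Add FIRST(E) \ {ε} = { 'n' }
E is not nullable (ε ∉ FIRST(E)), so stop here.
FIRST(E b X) = { 'n' }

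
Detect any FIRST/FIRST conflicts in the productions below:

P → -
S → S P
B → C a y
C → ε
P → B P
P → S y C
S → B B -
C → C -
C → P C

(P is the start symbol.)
Yes. P → '-' / P → B P on { '-' }; P → '-' / P → S y C on { '-' }; P → B P / P → S y C on { '-', 'a' }; S → S P / S → B B '-' on { '-', 'a' }; C → C '-' / C → P C on { '-', 'a' }

A FIRST/FIRST conflict occurs when two productions N → α and N → β for the same non-terminal have FIRST(α) ∩ FIRST(β) ≠ ∅ (with ε ∈ FIRST of a nullable right-hand side, so two nullable alternatives also conflict).

FIRST sets of the non-terminals at (or reachable through a nullable prefix from) the front of some alternative:
  FIRST(B) = { '-', 'a' }
  FIRST(S) = { '-', 'a' }
  FIRST(C) = { '-', 'a', ε }
  FIRST(P) = { '-', 'a' }

Productions for P:
  P → -: FIRST = { '-' }
  P → B P: FIRST = { '-', 'a' }
  P → S y C: FIRST = { '-', 'a' }
Productions for S:
  S → S P: FIRST = { '-', 'a' }
  S → B B -: FIRST = { '-', 'a' }
Productions for C:
  C → ε: FIRST = { ε }
  C → C -: FIRST = { '-', 'a' }
  C → P C: FIRST = { '-', 'a' }
B has only one production, so no FIRST/FIRST conflict is possible there.

Conflict for P: P → - and P → B P
  Overlap: { '-' }
Conflict for P: P → - and P → S y C
  Overlap: { '-' }
Conflict for P: P → B P and P → S y C
  Overlap: { '-', 'a' }
Conflict for S: S → S P and S → B B -
  Overlap: { '-', 'a' }
Conflict for C: C → C - and C → P C
  Overlap: { '-', 'a' }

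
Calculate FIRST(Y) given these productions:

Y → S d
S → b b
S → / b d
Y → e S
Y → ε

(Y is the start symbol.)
To compute FIRST(Y), examine every production with Y on the left-hand side, reading each right-hand side left to right until a non-nullable symbol is reached.

FIRST sets of the other non-terminals involved (by the same procedure, iterated to a fixed point):
  FIRST(S) = { '/', 'b' }

From Y → S d:
  - S is a non-terminal: add FIRST(S) \ {ε} = { '/', 'b' }
    S is not nullable, so stop
From Y → e S:
  - e is a terminal: add 'e' and stop
From Y → ε:
  - ε-production, so ε ∈ FIRST(Y)

Collecting: FIRST(Y) = { '/', 'b', 'e', ε }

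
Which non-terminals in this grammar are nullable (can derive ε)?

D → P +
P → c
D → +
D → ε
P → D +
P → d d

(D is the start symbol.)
{ 'D' }

A non-terminal is nullable if it can derive ε (the empty string): either it has an ε-production, or it has a production whose right-hand side consists entirely of nullable non-terminals.

ε-productions: D → ε
So D is immediately nullable.
No further non-terminal can be added: every production for the remaining non-terminals contains a terminal or a non-nullable non-terminal.
Nullable = { 'D' }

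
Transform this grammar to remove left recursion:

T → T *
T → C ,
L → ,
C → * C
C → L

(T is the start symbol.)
T → C , T'
T' → * T'
T' → ε
L → ,
C → * C
C → L

T is directly left-recursive. The standard transformation for
  A → A α₁ | ... | A α_m | β₁ | ... | β_n
is
  A  → β₁ A' | ... | β_n A'
  A' → α₁ A' | ... | α_m A' | ε

T → C , becomes T → C , T'
T → T * becomes T' → * T'
Add T' → ε

Productions for other non-terminals are unchanged:
  L → ,
  C → * C
  C → L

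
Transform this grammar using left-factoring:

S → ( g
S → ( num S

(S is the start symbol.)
S → ( S'
S' → g
S' → num S

Left-factoring transforms A → αβ₁ | αβ₂ into A → αA' and A' → β₁ | β₂
(α is the longest common prefix among the alternatives). Repeat until
no nonterminal has two alternatives with a common prefix.

Round 1: S has alternatives sharing prefix '('. Introduce S': S → ( S'
  Add: S' → g
  Add: S' → num S

No remaining common prefixes — done.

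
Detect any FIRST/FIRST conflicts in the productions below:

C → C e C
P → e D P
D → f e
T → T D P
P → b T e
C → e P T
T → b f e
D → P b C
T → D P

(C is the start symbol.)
Yes. C → C e C / C → e P T on { 'e' }; T → T D P / T → b f e on { 'b' }; T → T D P / T → D P on { 'b', 'e', 'f' }; T → b f e / T → D P on { 'b' }

FIRST sets of the non-terminals at (or reachable through a nullable prefix from) the front of some alternative:
  FIRST(C) = { 'e' }
  FIRST(P) = { 'b', 'e' }
  FIRST(T) = { 'b', 'e', 'f' }
  FIRST(D) = { 'b', 'e', 'f' }

Productions for C:
  C → C e C: FIRST = { 'e' }
  C → e P T: FIRST = { 'e' }
Productions for P:
  P → e D P: FIRST = { 'e' }
  P → b T e: FIRST = { 'b' }
Productions for D:
  D → f e: FIRST = { 'f' }
  D → P b C: FIRST = { 'b', 'e' }
Productions for T:
  T → T D P: FIRST = { 'b', 'e', 'f' }
  T → b f e: FIRST = { 'b' }
  T → D P: FIRST = { 'b', 'e', 'f' }

Conflict for C: C → C e C and C → e P T
  Overlap: { 'e' }
Conflict for T: T → T D P and T → b f e
  Overlap: { 'b' }
Conflict for T: T → T D P and T → D P
  Overlap: { 'b', 'e', 'f' }
Conflict for T: T → b f e and T → D P
  Overlap: { 'b' }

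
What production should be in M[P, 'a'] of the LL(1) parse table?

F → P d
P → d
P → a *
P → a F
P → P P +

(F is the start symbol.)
To find M[P, 'a'], we find productions for P where 'a' is in the predict set (PREDICT(N → α) = (FIRST(α) \ {ε}) ∪ (FOLLOW(N) if α ⇒* ε)).

Relevant sets:
  FIRST(P) = { 'a', 'd' }

P → d: PREDICT = { 'd' }
P → a *: PREDICT = { 'a' }
  'a' is in predict set, so this production goes in M[P, 'a']
P → a F: PREDICT = { 'a' }
  'a' is in predict set, so this production goes in M[P, 'a']
P → P P +: PREDICT = { 'a', 'd' }
  'a' is in predict set, so this production goes in M[P, 'a']

M[P, 'a'] = P → a *, P → a F, P → P P +  (a multiply-defined cell — the grammar is not LL(1))

Answer: P → a *, P → a F, P → P P +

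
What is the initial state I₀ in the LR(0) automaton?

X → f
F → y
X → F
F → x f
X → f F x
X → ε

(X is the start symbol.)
{ [F → . x f], [F → . y], [X → . F], [X → . f F x], [X → . f], [X → .], [X' → . X] }

First, augment the grammar with X' → X
I₀ = CLOSURE({ [X' → . X] }):
  [X' → . X] has the dot before X: add [X → . f], [X → . F], [X → . f F x], [X → .]
  [X → . F] has the dot before F: add [F → . y], [F → . x f]
No further items can be added.

I₀ = { [F → . x f], [F → . y], [X → . F], [X → . f F x], [X → . f], [X → .], [X' → . X] }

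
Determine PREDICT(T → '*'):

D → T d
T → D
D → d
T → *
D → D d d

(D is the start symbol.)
{ '*' }

PREDICT(T → '*') = (FIRST(RHS) \ {ε}) ∪ (FOLLOW(T) if ε ∈ FIRST(RHS), i.e. RHS ⇒* ε)
FIRST('*') = { '*' }
ε ∉ FIRST('*'), so FOLLOW(T) is not added.
PREDICT(T → '*') = { '*' }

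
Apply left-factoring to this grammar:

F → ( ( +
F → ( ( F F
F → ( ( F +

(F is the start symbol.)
Left-factoring transforms A → αβ₁ | αβ₂ into A → αA' and A' → β₁ | β₂
(α is the longest common prefix among the alternatives). Repeat until
no nonterminal has two alternatives with a common prefix.

Round 1: F has alternatives sharing prefix '( ('. Introduce F': F → ( ( F'
  Add: F' → +
  Add: F' → F F
  Add: F' → F +

Round 2: F' has alternatives sharing prefix 'F'. Introduce F'': F' → F F''
  Add: F'' → F
  Add: F'' → +

No remaining common prefixes — done.

Resulting grammar:
F → ( ( F'
F' → +
F' → F F''
F'' → F
F'' → +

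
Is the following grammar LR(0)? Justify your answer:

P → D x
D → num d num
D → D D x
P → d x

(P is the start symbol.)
A grammar is LR(0) if no state in the canonical LR(0) collection has:
  - both a shift item (dot before a terminal) and a complete item (shift-reduce conflict), or
  - two or more complete items (reduce-reduce conflict; the accept item [P' → P .] counts as a complete item here).

Augment with P' → P and build the canonical LR(0) collection (I0 = CLOSURE({[P' → . P]}), then GOTO on every symbol after a dot until no new states appear). It has 11 states:
  I0: { [D → . D D x], [D → . num d num], [P → . D x], [P → . d x], [P' → . P] }  — shift
  I1: { [D → . D D x], [D → . num d num], [D → D . D x], [P → D . x] }  — shift
  I2: { [P' → P .] }  — accept
  I3: { [P → d . x] }  — shift
  I4: { [D → num . d num] }  — shift
  I5: { [D → num d . num] }  — shift
  I6: { [D → num d num .] }  — reduce
  I7: { [P → d x .] }  — reduce
  I8: { [D → . D D x], [D → . num d num], [D → D . D x], [D → D D . x] }  — shift
  I9: { [P → D x .] }  — reduce
  I10: { [D → D D x .] }  — reduce

Every state is either a pure shift/goto state or contains exactly one complete item and nothing to shift — no conflicts. The grammar is LR(0).

Answer: Yes, the grammar is LR(0)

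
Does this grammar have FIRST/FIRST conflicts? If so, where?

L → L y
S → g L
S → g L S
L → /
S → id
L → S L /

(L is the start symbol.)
Yes. L → L y / L → '/' on { '/' }; L → L y / L → S L '/' on { 'g', 'id' }; S → g L / S → g L S on { 'g' }

A FIRST/FIRST conflict occurs when two productions N → α and N → β for the same non-terminal have FIRST(α) ∩ FIRST(β) ≠ ∅ (with ε ∈ FIRST of a nullable right-hand side, so two nullable alternatives also conflict).

FIRST sets of the non-terminals at (or reachable through a nullable prefix from) the front of some alternative:
  FIRST(L) = { '/', 'g', 'id' }
  FIRST(S) = { 'g', 'id' }

Productions for L:
  L → L y: FIRST = { '/', 'g', 'id' }
  L → /: FIRST = { '/' }
  L → S L /: FIRST = { 'g', 'id' }
Productions for S:
  S → g L: FIRST = { 'g' }
  S → g L S: FIRST = { 'g' }
  S → id: FIRST = { 'id' }

Conflict for L: L → L y and L → /
  Overlap: { '/' }
Conflict for L: L → L y and L → S L /
  Overlap: { 'g', 'id' }
Conflict for S: S → g L and S → g L S
  Overlap: { 'g' }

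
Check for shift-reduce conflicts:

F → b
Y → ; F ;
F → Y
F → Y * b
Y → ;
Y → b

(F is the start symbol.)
A shift-reduce conflict occurs when an LR(0) state has both:
  - a complete (reduce) item [A → α .] (dot at the end), and
  - a shift item [B → β . c γ] (dot before a terminal).

Augment with F' → F and build the canonical LR(0) collection (I0 = CLOSURE({[F' → . F]}), then GOTO on every symbol after a dot until no new states appear). It has 9 states:
  I0: { [F → . Y * b], [F → . Y], [F → . b], [F' → . F], [Y → . ; F ;], [Y → . ;], [Y → . b] }  — shift
  I1: { [F → . Y * b], [F → . Y], [F → . b], [Y → . ; F ;], [Y → . ;], [Y → . b], [Y → ; . F ;], [Y → ; .] }  — shift, reduce
  I2: { [F' → F .] }  — accept
  I3: { [F → Y . * b], [F → Y .] }  — shift, reduce
  I4: { [F → b .], [Y → b .] }  — 2 reduces
  I5: { [F → Y * . b] }  — shift
  I6: { [F → Y * b .] }  — reduce
  I7: { [Y → ; F . ;] }  — shift
  I8: { [Y → ; F ; .] }  — reduce

I1 contains reduce item [Y → ; .] and shift items [F → . b], [Y → . ;], [Y → . ; F ;], [Y → . b] — shift-reduce conflict.
I3 contains reduce item [F → Y .] and shift item [F → Y . * b] — shift-reduce conflict.

Answer: Yes — I1: [Y → ; .] vs [F → . b]; I3: [F → Y .] vs [F → Y . * b]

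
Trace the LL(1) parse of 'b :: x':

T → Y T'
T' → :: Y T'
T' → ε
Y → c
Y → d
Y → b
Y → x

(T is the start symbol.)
LL(1) parsing maintains a stack (initially the start symbol over $) and the input. At each step: if the stack top is a terminal, match it against the current input token; if it is a non-terminal N, replace it with the RHS of M[N, lookahead] (the unique production whose predict set contains the lookahead).

Stack is shown with the top on the left.

Stack      Input     Action
---------------------------
T $        b :: x $  output T → Y T'
Y T' $     b :: x $  output Y → b
b T' $     b :: x $  match 'b'
T' $       :: x $    output T' → :: Y T'
:: Y T' $  :: x $    match '::'
Y T' $     x $       output Y → x
x T' $     x $       match 'x'
T' $       $         output T' → ε
$          $         accept

The string is accepted.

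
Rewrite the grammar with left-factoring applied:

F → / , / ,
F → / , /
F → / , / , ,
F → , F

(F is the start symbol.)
F → / , / F'
F' → , F''
F'' → ε
F'' → ,
F' → ε
F → , F

Left-factoring transforms A → αβ₁ | αβ₂ into A → αA' and A' → β₁ | β₂
(α is the longest common prefix among the alternatives). Repeat until
no nonterminal has two alternatives with a common prefix.

Round 1: F has alternatives sharing prefix '/ , /'. Introduce F': F → / , / F'
  Add: F' → ,
  Add: F' → ε
  Add: F' → , ,

Round 2: F' has alternatives sharing prefix ','. Introduce F'': F' → , F''
  Add: F'' → ε
  Add: F'' → ,

No remaining common prefixes — done.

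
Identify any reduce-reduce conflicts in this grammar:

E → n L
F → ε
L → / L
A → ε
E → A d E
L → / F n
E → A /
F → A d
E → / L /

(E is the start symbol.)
Augment with E' → E and build the canonical LR(0) collection (I0 = CLOSURE({[E' → . E]}), then GOTO on every symbol after a dot until no new states appear). It has 17 states:
  I0: { [A → .], [E → . / L /], [E → . A /], [E → . A d E], [E → . n L], [E' → . E] }  — shift, reduce
  I1: { [E → / . L /], [L → . / F n], [L → . / L] }  — shift
  I2: { [E → A . /], [E → A . d E] }  — shift
  I3: { [E' → E .] }  — accept
  I4: { [E → n . L], [L → . / F n], [L → . / L] }  — shift
  I5: { [A → .], [F → . A d], [F → .], [L → . / F n], [L → . / L], [L → / . F n], [L → / . L] }  — shift, 2 reduces
  I6: { [E → n L .] }  — reduce
  I7: { [F → A . d] }  — shift
  I8: { [L → / F . n] }  — shift
  I9: { [L → / L .] }  — reduce
  I10: { [L → / F n .] }  — reduce
  I11: { [F → A d .] }  — reduce
  I12: { [E → A / .] }  — reduce
  I13: { [A → .], [E → . / L /], [E → . A /], [E → . A d E], [E → . n L], [E → A d . E] }  — shift, reduce
  I14: { [E → A d E .] }  — reduce
  I15: { [E → / L . /] }  — shift
  I16: { [E → / L / .] }  — reduce

I5 contains complete items [A → .], [F → .] — reduce-reduce conflict.

Answer: Yes — I5: [A → .] vs [F → .]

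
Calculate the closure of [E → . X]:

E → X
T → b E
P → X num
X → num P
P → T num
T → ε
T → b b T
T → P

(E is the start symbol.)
To compute CLOSURE, for each item [A → α.Bβ] where B is a non-terminal, add [B → .γ] for all productions B → γ; repeat for the newly added items until nothing changes.

Start with: [E → . X]
  [E → . X] has the dot before X: add [X → . num P]
No further items can be added.

CLOSURE = { [E → . X], [X → . num P] }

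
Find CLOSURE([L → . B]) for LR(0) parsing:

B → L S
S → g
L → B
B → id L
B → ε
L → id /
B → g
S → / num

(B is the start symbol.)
{ [B → . L S], [B → . g], [B → . id L], [B → .], [L → . B], [L → . id /] }

To compute CLOSURE, for each item [A → α.Bβ] where B is a non-terminal, add [B → .γ] for all productions B → γ; repeat for the newly added items until nothing changes.

Start with: [L → . B]
  [L → . B] has the dot before B: add [B → . L S], [B → . id L], [B → .], [B → . g]
  [B → . L S] has the dot before L: add [L → . id /]
No further items can be added.

CLOSURE = { [B → . L S], [B → . g], [B → . id L], [B → .], [L → . B], [L → . id /] }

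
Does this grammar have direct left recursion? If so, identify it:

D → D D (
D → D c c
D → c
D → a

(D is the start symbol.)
Yes, D is left-recursive

Direct left recursion occurs when N → N α for some non-terminal N (the right-hand side begins with the left-hand side itself).

D → D D (: LEFT RECURSIVE (starts with D)
D → D c c: LEFT RECURSIVE (starts with D)
D → c: starts with c
D → a: starts with a

The grammar has direct left recursion on: D.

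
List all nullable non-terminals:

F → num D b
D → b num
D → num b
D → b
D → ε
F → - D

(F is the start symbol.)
ε-productions: D → ε
So D is immediately nullable.
No further non-terminal can be added: every production for the remaining non-terminals contains a terminal or a non-nullable non-terminal.
Nullable = { 'D' }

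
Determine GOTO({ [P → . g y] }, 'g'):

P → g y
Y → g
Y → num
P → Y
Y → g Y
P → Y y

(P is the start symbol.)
{ [P → g . y] }

GOTO(I, 'g') = CLOSURE({ [A → αX.β] : [A → α.Xβ] ∈ I, X = 'g' })

Items with dot before 'g', with the dot advanced:
  [P → . g y] → [P → g . y]
Closure adds nothing (no advanced item has the dot before a non-terminal).

GOTO = { [P → g . y] }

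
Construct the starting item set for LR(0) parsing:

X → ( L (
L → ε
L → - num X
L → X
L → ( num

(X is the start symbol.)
First, augment the grammar with X' → X
I₀ = CLOSURE({ [X' → . X] }):
  [X' → . X] has the dot before X: add [X → . ( L (]
No further items can be added.

I₀ = { [X → . ( L (], [X' → . X] }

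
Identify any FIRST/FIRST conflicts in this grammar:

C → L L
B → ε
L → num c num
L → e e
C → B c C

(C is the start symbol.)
FIRST sets of the non-terminals at (or reachable through a nullable prefix from) the front of some alternative:
  FIRST(L) = { 'e', 'num' }
  FIRST(B) = { ε }

Productions for C:
  C → L L: FIRST = { 'e', 'num' }
  C → B c C: FIRST = { 'c' }
Productions for L:
  L → num c num: FIRST = { 'num' }
  L → e e: FIRST = { 'e' }
B has only one production, so no FIRST/FIRST conflict is possible there.

All alternatives of each non-terminal have pairwise disjoint FIRST sets.

Answer: No FIRST/FIRST conflicts.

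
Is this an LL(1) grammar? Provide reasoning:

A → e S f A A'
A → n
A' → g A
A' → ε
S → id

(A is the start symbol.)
No. Predict set conflict for A': { 'g' }

Relevant sets:
  FOLLOW(A') = { $, 'g' }

For A:
  PREDICT(A → e S f A A') = { 'e' }
  PREDICT(A → n) = { 'n' }
For A':
  PREDICT(A' → g A) = { 'g' }
  PREDICT(A' → ε) = { $, 'g' }
S has a single production, so nothing to check there.

Conflict found: Predict set conflict for A': { 'g' }
The grammar is NOT LL(1).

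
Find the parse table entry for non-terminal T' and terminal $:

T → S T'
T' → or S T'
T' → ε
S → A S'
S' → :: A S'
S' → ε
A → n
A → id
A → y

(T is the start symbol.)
To find M[T', $], we find productions for T' where $ is in the predict set (PREDICT(N → α) = (FIRST(α) \ {ε}) ∪ (FOLLOW(N) if α ⇒* ε)).

Relevant sets:
  FOLLOW(T') = { $ }

T' → or S T': PREDICT = { 'or' }
T' → ε: PREDICT = { $ }
  $ is in predict set, so this production goes in M[T', $]

M[T', $] = T' → ε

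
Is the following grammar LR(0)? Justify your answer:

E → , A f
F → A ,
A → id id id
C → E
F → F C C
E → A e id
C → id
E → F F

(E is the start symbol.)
A grammar is LR(0) if no state in the canonical LR(0) collection has:
  - both a shift item (dot before a terminal) and a complete item (shift-reduce conflict), or
  - two or more complete items (reduce-reduce conflict; the accept item [E' → E .] counts as a complete item here).

Augment with E' → E and build the canonical LR(0) collection (I0 = CLOSURE({[E' → . E]}), then GOTO on every symbol after a dot until no new states appear). It has 18 states:
  I0: { [A → . id id id], [E → . , A f], [E → . A e id], [E → . F F], [E' → . E], [F → . A ,], [F → . F C C] }  — shift
  I1: { [A → . id id id], [E → , . A f] }  — shift
  I2: { [E → A . e id], [F → A . ,] }  — shift
  I3: { [E' → E .] }  — accept
  I4: { [A → . id id id], [C → . E], [C → . id], [E → . , A f], [E → . A e id], [E → . F F], [E → F . F], [F → . A ,], [F → . F C C], [F → F . C C] }  — shift
  I5: { [A → id . id id] }  — shift
  I6: { [A → id id . id] }  — shift
  I7: { [A → id id id .] }  — reduce
  I8: { [A → . id id id], [C → . E], [C → . id], [E → . , A f], [E → . A e id], [E → . F F], [F → . A ,], [F → . F C C], [F → F C . C] }  — shift
  I9: { [C → E .] }  — reduce
  I10: { [A → . id id id], [C → . E], [C → . id], [E → . , A f], [E → . A e id], [E → . F F], [E → F . F], [E → F F .], [F → . A ,], [F → . F C C], [F → F . C C] }  — shift, reduce
  I11: { [A → id . id id], [C → id .] }  — shift, reduce
  I12: { [F → F C C .] }  — reduce
  I13: { [F → A , .] }  — reduce
  I14: { [E → A e . id] }  — shift
  I15: { [E → A e id .] }  — reduce
  I16: { [E → , A . f] }  — shift
  I17: { [E → , A f .] }  — reduce

Conflict in state I10:
  Shift-reduce conflict between [E → F F .] and [A → . id id id]
So the grammar is NOT LR(0).

Answer: No. Shift-reduce conflict between [E → F F .] and [A → . id id id]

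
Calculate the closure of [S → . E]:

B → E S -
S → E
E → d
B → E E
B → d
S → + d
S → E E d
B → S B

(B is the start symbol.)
To compute CLOSURE, for each item [A → α.Bβ] where B is a non-terminal, add [B → .γ] for all productions B → γ; repeat for the newly added items until nothing changes.

Start with: [S → . E]
  [S → . E] has the dot before E: add [E → . d]
No further items can be added.

CLOSURE = { [E → . d], [S → . E] }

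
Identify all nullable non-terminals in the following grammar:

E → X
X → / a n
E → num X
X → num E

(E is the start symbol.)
There are no ε-productions, so no non-terminal can derive ε.
No non-terminals are nullable.

Answer: None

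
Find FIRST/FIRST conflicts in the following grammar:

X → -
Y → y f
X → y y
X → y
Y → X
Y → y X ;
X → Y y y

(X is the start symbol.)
Yes. X → '-' / X → Y y y on { '-' }; X → y y / X → y on { 'y' }; X → y y / X → Y y y on { 'y' }; X → y / X → Y y y on { 'y' }; Y → y f / Y → X on { 'y' }; Y → y f / Y → y X ';' on { 'y' }; Y → X / Y → y X ';' on { 'y' }

A FIRST/FIRST conflict occurs when two productions N → α and N → β for the same non-terminal have FIRST(α) ∩ FIRST(β) ≠ ∅ (with ε ∈ FIRST of a nullable right-hand side, so two nullable alternatives also conflict).

FIRST sets of the non-terminals at (or reachable through a nullable prefix from) the front of some alternative:
  FIRST(Y) = { '-', 'y' }
  FIRST(X) = { '-', 'y' }

Productions for X:
  X → -: FIRST = { '-' }
  X → y y: FIRST = { 'y' }
  X → y: FIRST = { 'y' }
  X → Y y y: FIRST = { '-', 'y' }
Productions for Y:
  Y → y f: FIRST = { 'y' }
  Y → X: FIRST = { '-', 'y' }
  Y → y X ;: FIRST = { 'y' }

Conflict for X: X → - and X → Y y y
  Overlap: { '-' }
Conflict for X: X → y y and X → y
  Overlap: { 'y' }
Conflict for X: X → y y and X → Y y y
  Overlap: { 'y' }
Conflict for X: X → y and X → Y y y
  Overlap: { 'y' }
Conflict for Y: Y → y f and Y → X
  Overlap: { 'y' }
Conflict for Y: Y → y f and Y → y X ;
  Overlap: { 'y' }
Conflict for Y: Y → X and Y → y X ;
  Overlap: { 'y' }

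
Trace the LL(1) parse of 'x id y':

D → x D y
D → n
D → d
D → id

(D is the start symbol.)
Stack is shown with the top on the left.

Stack    Input     Action
-------------------------
D $      x id y $  output D → x D y
x D y $  x id y $  match 'x'
D y $    id y $    output D → id
id y $   id y $    match 'id'
y $      y $       match 'y'
$        $         accept

The string is accepted.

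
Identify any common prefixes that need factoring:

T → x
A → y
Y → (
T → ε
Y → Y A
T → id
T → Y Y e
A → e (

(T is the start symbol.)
No, left-factoring is not needed

Left-factoring is needed when two productions for the same non-terminal
share a common prefix on the right-hand side.

Productions for T:
  T → x
  T → ε
  T → id
  T → Y Y e
Productions for A:
  A → y
  A → e (
Productions for Y:
  Y → (
  Y → Y A

No common prefixes found.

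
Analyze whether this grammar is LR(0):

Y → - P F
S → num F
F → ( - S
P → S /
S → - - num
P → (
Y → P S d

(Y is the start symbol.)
Yes, the grammar is LR(0)

Augment with Y' → Y and build the canonical LR(0) collection (I0 = CLOSURE({[Y' → . Y]}), then GOTO on every symbol after a dot until no new states appear). It has 20 states:
  I0: { [P → . (], [P → . S /], [S → . - - num], [S → . num F], [Y → . - P F], [Y → . P S d], [Y' → . Y] }  — shift
  I1: { [P → ( .] }  — reduce
  I2: { [P → . (], [P → . S /], [S → - . - num], [S → . - - num], [S → . num F], [Y → - . P F] }  — shift
  I3: { [S → . - - num], [S → . num F], [Y → P . S d] }  — shift
  I4: { [P → S . /] }  — shift
  I5: { [Y' → Y .] }  — accept
  I6: { [F → . ( - S], [S → num . F] }  — shift
  I7: { [F → ( . - S] }  — shift
  I8: { [S → num F .] }  — reduce
  I9: { [F → ( - . S], [S → . - - num], [S → . num F] }  — shift
  I10: { [S → - . - num] }  — shift
  I11: { [F → ( - S .] }  — reduce
  I12: { [S → - - . num] }  — shift
  I13: { [S → - - num .] }  — reduce
  I14: { [P → S / .] }  — reduce
  I15: { [Y → P S . d] }  — shift
  I16: { [Y → P S d .] }  — reduce
  I17: { [S → - - . num], [S → - . - num] }  — shift
  I18: { [F → . ( - S], [Y → - P . F] }  — shift
  I19: { [Y → - P F .] }  — reduce

Every state is either a pure shift/goto state or contains exactly one complete item and nothing to shift — no conflicts. The grammar is LR(0).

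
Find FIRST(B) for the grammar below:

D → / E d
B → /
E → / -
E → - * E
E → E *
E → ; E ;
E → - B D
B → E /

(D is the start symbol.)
{ '-', '/', ';' }

FIRST sets of the other non-terminals involved (by the same procedure, iterated to a fixed point):
  FIRST(E) = { '-', '/', ';' }

From B → /:
  - '/' is a terminal: add '/' and stop
From B → E /:
  - E is a non-terminal: add FIRST(E) \ {ε} = { '-', '/', ';' }
    E is not nullable, so stop

Collecting: FIRST(B) = { '-', '/', ';' }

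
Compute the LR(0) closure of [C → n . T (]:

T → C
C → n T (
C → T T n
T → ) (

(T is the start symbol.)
{ [C → . T T n], [C → . n T (], [C → n . T (], [T → . ) (], [T → . C] }

Start with: [C → n . T (]
  [C → n . T (] has the dot before T: add [T → . C], [T → . ) (]
  [T → . C] has the dot before C: add [C → . n T (], [C → . T T n]
No further items can be added.

CLOSURE = { [C → . T T n], [C → . n T (], [C → n . T (], [T → . ) (], [T → . C] }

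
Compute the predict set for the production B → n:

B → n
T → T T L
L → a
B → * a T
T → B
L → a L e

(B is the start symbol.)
PREDICT(B → n) = (FIRST(RHS) \ {ε}) ∪ (FOLLOW(B) if ε ∈ FIRST(RHS), i.e. RHS ⇒* ε)
FIRST(n) = { 'n' }
ε ∉ FIRST(n), so FOLLOW(B) is not added.
PREDICT(B → n) = { 'n' }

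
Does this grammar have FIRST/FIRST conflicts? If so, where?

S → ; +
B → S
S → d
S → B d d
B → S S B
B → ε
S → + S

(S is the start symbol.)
A FIRST/FIRST conflict occurs when two productions N → α and N → β for the same non-terminal have FIRST(α) ∩ FIRST(β) ≠ ∅ (with ε ∈ FIRST of a nullable right-hand side, so two nullable alternatives also conflict).

FIRST sets of the non-terminals at (or reachable through a nullable prefix from) the front of some alternative:
  FIRST(B) = { '+', ';', 'd', ε }
  FIRST(S) = { '+', ';', 'd' }

Productions for S:
  S → ; +: FIRST = { ';' }
  S → d: FIRST = { 'd' }
  S → B d d: FIRST = { '+', ';', 'd' }
  S → + S: FIRST = { '+' }
Productions for B:
  B → S: FIRST = { '+', ';', 'd' }
  B → S S B: FIRST = { '+', ';', 'd' }
  B → ε: FIRST = { ε }

Conflict for S: S → ; + and S → B d d
  Overlap: { ';' }
Conflict for S: S → d and S → B d d
  Overlap: { 'd' }
Conflict for S: S → B d d and S → + S
  Overlap: { '+' }
Conflict for B: B → S and B → S S B
  Overlap: { '+', ';', 'd' }

Answer: Yes. S → ';' '+' / S → B d d on { ';' }; S → d / S → B d d on { 'd' }; S → B d d / S → '+' S on { '+' }; B → S / B → S S B on { '+', ';', 'd' }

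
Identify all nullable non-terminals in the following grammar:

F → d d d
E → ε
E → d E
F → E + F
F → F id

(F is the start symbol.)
{ 'E' }

A non-terminal is nullable if it can derive ε (the empty string): either it has an ε-production, or it has a production whose right-hand side consists entirely of nullable non-terminals.

ε-productions: E → ε
So E is immediately nullable.
No further non-terminal can be added: every production for the remaining non-terminals contains a terminal or a non-nullable non-terminal.
Nullable = { 'E' }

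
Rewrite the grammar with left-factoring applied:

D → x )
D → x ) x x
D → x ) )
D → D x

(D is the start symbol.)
D → x ) D'
D' → ε
D' → x x
D' → )
D → D x

Left-factoring transforms A → αβ₁ | αβ₂ into A → αA' and A' → β₁ | β₂
(α is the longest common prefix among the alternatives). Repeat until
no nonterminal has two alternatives with a common prefix.

Round 1: D has alternatives sharing prefix 'x )'. Introduce D': D → x ) D'
  Add: D' → ε
  Add: D' → x x
  Add: D' → )

No remaining common prefixes — done.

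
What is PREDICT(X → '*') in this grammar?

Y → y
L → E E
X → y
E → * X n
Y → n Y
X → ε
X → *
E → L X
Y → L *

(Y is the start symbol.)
PREDICT(X → '*') = (FIRST(RHS) \ {ε}) ∪ (FOLLOW(X) if ε ∈ FIRST(RHS), i.e. RHS ⇒* ε)
FIRST('*') = { '*' }
ε ∉ FIRST('*'), so FOLLOW(X) is not added.
PREDICT(X → '*') = { '*' }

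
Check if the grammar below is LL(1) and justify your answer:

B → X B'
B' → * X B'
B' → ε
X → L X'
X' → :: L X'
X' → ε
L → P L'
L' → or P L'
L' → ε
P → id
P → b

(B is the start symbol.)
Yes, the grammar is LL(1).

A grammar is LL(1) if for each non-terminal N with multiple productions, the predict sets of those productions are pairwise disjoint, where PREDICT(N → α) = (FIRST(α) \ {ε}) ∪ (FOLLOW(N) if α ⇒* ε).

Relevant sets:
  FOLLOW(B') = { $ }
  FOLLOW(X') = { $, '*' }
  FOLLOW(L') = { $, '*', '::' }

For B':
  PREDICT(B' → '*' X B') = { '*' }
  PREDICT(B' → ε) = { $ }
For X':
  PREDICT(X' → :: L X') = { '::' }
  PREDICT(X' → ε) = { $, '*' }
For L':
  PREDICT(L' → or P L') = { 'or' }
  PREDICT(L' → ε) = { $, '*', '::' }
For P:
  PREDICT(P → id) = { 'id' }
  PREDICT(P → b) = { 'b' }
B, X, L have a single production, so nothing to check there.

All predict sets are disjoint. The grammar IS LL(1).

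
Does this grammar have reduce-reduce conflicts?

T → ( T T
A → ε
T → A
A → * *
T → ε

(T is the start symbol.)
A reduce-reduce conflict occurs when an LR(0) state has two complete items [A → α .] and [B → β .] — both call for a reduction, and with no lookahead the parser cannot choose between them.

Augment with T' → T and build the canonical LR(0) collection (I0 = CLOSURE({[T' → . T]}), then GOTO on every symbol after a dot until no new states appear). It has 8 states:
  I0: { [A → . * *], [A → .], [T → . ( T T], [T → . A], [T → .], [T' → . T] }  — shift, 2 reduces
  I1: { [A → . * *], [A → .], [T → ( . T T], [T → . ( T T], [T → . A], [T → .] }  — shift, 2 reduces
  I2: { [A → * . *] }  — shift
  I3: { [T → A .] }  — reduce
  I4: { [T' → T .] }  — accept
  I5: { [A → * * .] }  — reduce
  I6: { [A → . * *], [A → .], [T → ( T . T], [T → . ( T T], [T → . A], [T → .] }  — shift, 2 reduces
  I7: { [T → ( T T .] }  — reduce

I0 contains complete items [A → .], [T → .] — reduce-reduce conflict.
I1 contains complete items [A → .], [T → .] — reduce-reduce conflict.
I6 contains complete items [A → .], [T → .] — reduce-reduce conflict.

Answer: Yes — I0: [A → .] vs [T → .]; I1: [A → .] vs [T → .]; I6: [A → .] vs [T → .]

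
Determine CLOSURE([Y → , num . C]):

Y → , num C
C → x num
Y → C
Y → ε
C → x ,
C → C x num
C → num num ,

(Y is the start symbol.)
Start with: [Y → , num . C]
  [Y → , num . C] has the dot before C: add [C → . x num], [C → . x ,], [C → . C x num], [C → . num num ,]
No further items can be added.

CLOSURE = { [C → . C x num], [C → . num num ,], [C → . x ,], [C → . x num], [Y → , num . C] }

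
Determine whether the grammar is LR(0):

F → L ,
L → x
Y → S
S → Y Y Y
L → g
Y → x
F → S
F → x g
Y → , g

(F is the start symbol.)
A grammar is LR(0) if no state in the canonical LR(0) collection has:
  - both a shift item (dot before a terminal) and a complete item (shift-reduce conflict), or
  - two or more complete items (reduce-reduce conflict; the accept item [F' → F .] counts as a complete item here).

Augment with F' → F and build the canonical LR(0) collection (I0 = CLOSURE({[F' → . F]}), then GOTO on every symbol after a dot until no new states appear). It has 15 states:
  I0: { [F → . L ,], [F → . S], [F → . x g], [F' → . F], [L → . g], [L → . x], [S → . Y Y Y], [Y → . , g], [Y → . S], [Y → . x] }  — shift
  I1: { [Y → , . g] }  — shift
  I2: { [F' → F .] }  — accept
  I3: { [F → L . ,] }  — shift
  I4: { [F → S .], [Y → S .] }  — 2 reduces
  I5: { [S → . Y Y Y], [S → Y . Y Y], [Y → . , g], [Y → . S], [Y → . x] }  — shift
  I6: { [L → g .] }  — reduce
  I7: { [F → x . g], [L → x .], [Y → x .] }  — shift, 2 reduces
  I8: { [F → x g .] }  — reduce
  I9: { [Y → S .] }  — reduce
  I10: { [S → . Y Y Y], [S → Y . Y Y], [S → Y Y . Y], [Y → . , g], [Y → . S], [Y → . x] }  — shift
  I11: { [Y → x .] }  — reduce
  I12: { [S → . Y Y Y], [S → Y . Y Y], [S → Y Y . Y], [S → Y Y Y .], [Y → . , g], [Y → . S], [Y → . x] }  — shift, reduce
  I13: { [F → L , .] }  — reduce
  I14: { [Y → , g .] }  — reduce

Conflict in state I4:
  Reduce-reduce conflict: [F → S .] and [Y → S .]
So the grammar is NOT LR(0).

Answer: No. Reduce-reduce conflict: [F → S .] and [Y → S .]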